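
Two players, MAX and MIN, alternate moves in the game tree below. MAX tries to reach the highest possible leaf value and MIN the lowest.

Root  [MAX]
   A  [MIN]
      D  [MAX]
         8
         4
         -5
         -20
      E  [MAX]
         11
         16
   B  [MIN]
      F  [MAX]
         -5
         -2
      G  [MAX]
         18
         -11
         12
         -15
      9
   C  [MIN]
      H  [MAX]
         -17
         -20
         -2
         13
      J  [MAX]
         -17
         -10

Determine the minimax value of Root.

D (MAX): max(8, 4, -5, -20) = 8
E (MAX): max(11, 16) = 16
A (MIN): min(8, 16) = 8
F (MAX): max(-5, -2) = -2
G (MAX): max(18, -11, 12, -15) = 18
B (MIN): min(-2, 18, 9) = -2
H (MAX): max(-17, -20, -2, 13) = 13
J (MAX): max(-17, -10) = -10
C (MIN): min(13, -10) = -10
Root (MAX): max(8, -2, -10) = 8

8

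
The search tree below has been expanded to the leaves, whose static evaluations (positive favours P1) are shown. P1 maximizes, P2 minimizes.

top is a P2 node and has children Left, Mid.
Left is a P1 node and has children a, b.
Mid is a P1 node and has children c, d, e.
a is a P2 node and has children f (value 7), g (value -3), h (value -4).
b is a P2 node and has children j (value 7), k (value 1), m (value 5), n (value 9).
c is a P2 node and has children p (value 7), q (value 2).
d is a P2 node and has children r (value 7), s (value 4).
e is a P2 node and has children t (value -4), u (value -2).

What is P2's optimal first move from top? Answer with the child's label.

Left

a (P2): min(7, -3, -4) = -4
b (P2): min(7, 1, 5, 9) = 1
Left (P1): max(-4, 1) = 1
c (P2): min(7, 2) = 2
d (P2): min(7, 4) = 4
e (P2): min(-4, -2) = -4
Mid (P1): max(2, 4, -4) = 4
top (P2): min(1, 4) = 1
P2 at top wants the lowest of {Left=1, Mid=4}, so chooses Left.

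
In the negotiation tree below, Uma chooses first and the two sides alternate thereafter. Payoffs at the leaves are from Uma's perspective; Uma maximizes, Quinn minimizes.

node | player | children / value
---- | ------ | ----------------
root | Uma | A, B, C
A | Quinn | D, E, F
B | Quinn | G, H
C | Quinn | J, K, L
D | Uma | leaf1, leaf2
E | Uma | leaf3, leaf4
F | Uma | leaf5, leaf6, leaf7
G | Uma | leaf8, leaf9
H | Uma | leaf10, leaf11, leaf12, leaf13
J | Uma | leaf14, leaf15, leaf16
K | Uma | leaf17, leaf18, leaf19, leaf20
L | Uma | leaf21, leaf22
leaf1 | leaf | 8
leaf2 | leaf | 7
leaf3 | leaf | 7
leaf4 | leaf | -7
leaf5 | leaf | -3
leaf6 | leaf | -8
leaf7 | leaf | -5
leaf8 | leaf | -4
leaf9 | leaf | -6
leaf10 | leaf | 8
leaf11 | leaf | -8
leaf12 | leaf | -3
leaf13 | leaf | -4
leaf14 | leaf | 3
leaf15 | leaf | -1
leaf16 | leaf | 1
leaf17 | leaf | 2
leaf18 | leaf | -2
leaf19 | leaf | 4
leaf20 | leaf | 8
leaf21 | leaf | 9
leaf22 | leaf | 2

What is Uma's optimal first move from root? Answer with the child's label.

D (Uma): max(8, 7) = 8
E (Uma): max(7, -7) = 7
F (Uma): max(-3, -8, -5) = -3
A (Quinn): min(8, 7, -3) = -3
G (Uma): max(-4, -6) = -4
H (Uma): max(8, -8, -3, -4) = 8
B (Quinn): min(-4, 8) = -4
J (Uma): max(3, -1, 1) = 3
K (Uma): max(2, -2, 4, 8) = 8
L (Uma): max(9, 2) = 9
C (Quinn): min(3, 8, 9) = 3
root (Uma): max(-3, -4, 3) = 3
Uma at root wants the highest of {A=-3, B=-4, C=3}, so chooses C.

C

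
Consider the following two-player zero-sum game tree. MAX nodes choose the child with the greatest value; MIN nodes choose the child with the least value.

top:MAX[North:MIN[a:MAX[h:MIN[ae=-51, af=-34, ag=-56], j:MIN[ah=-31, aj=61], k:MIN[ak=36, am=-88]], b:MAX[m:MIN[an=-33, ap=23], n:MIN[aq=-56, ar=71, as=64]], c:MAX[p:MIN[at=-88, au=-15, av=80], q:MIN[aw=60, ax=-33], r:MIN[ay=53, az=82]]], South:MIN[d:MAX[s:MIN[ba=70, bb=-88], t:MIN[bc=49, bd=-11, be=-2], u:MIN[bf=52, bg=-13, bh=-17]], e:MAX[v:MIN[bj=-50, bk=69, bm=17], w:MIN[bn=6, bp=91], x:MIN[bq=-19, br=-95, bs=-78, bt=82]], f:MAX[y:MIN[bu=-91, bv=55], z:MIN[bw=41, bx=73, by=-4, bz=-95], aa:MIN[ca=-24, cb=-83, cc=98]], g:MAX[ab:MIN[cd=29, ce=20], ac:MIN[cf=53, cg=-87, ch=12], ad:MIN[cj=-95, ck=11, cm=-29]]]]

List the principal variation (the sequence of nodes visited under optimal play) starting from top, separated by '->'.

h (MIN): min(-51, -34, -56) = -56
j (MIN): min(-31, 61) = -31
k (MIN): min(36, -88) = -88
a (MAX): max(-56, -31, -88) = -31
m (MIN): min(-33, 23) = -33
n (MIN): min(-56, 71, 64) = -56
b (MAX): max(-33, -56) = -33
p (MIN): min(-88, -15, 80) = -88
q (MIN): min(60, -33) = -33
r (MIN): min(53, 82) = 53
c (MAX): max(-88, -33, 53) = 53
North (MIN): min(-31, -33, 53) = -33
s (MIN): min(70, -88) = -88
t (MIN): min(49, -11, -2) = -11
u (MIN): min(52, -13, -17) = -17
d (MAX): max(-88, -11, -17) = -11
v (MIN): min(-50, 69, 17) = -50
w (MIN): min(6, 91) = 6
x (MIN): min(-19, -95, -78, 82) = -95
e (MAX): max(-50, 6, -95) = 6
y (MIN): min(-91, 55) = -91
z (MIN): min(41, 73, -4, -95) = -95
aa (MIN): min(-24, -83, 98) = -83
f (MAX): max(-91, -95, -83) = -83
ab (MIN): min(29, 20) = 20
ac (MIN): min(53, -87, 12) = -87
ad (MIN): min(-95, 11, -29) = -95
g (MAX): max(20, -87, -95) = 20
South (MIN): min(-11, 6, -83, 20) = -83
top (MAX): max(-33, -83) = -33
At top, MAX picks North (highest: -33).
At North, MIN picks b (lowest: -33).
At b, MAX picks m (highest: -33).
At m, MIN picks an (lowest: -33).
Terminal value -33.

top -> North -> b -> m -> an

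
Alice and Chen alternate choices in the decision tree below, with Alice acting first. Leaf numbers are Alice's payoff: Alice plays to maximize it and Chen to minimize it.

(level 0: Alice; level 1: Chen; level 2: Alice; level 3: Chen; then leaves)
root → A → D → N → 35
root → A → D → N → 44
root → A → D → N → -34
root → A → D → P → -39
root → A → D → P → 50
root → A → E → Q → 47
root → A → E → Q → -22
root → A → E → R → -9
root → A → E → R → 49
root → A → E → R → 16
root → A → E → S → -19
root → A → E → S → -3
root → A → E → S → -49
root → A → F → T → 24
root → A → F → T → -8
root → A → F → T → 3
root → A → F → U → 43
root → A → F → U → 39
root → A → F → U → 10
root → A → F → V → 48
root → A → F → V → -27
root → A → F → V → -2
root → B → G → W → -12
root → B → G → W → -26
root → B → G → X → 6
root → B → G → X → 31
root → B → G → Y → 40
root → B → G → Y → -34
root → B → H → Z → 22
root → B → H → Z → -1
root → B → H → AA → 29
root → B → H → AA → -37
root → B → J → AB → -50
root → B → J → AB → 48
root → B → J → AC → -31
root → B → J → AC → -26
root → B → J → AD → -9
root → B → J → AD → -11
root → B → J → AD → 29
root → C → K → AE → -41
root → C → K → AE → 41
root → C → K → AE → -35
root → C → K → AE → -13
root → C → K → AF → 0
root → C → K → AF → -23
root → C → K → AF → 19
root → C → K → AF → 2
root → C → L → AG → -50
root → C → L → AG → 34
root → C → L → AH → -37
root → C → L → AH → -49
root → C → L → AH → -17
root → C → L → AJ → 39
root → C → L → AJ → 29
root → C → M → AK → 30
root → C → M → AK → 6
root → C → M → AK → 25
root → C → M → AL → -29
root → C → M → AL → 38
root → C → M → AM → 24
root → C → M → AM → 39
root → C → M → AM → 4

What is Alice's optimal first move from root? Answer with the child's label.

B

N (Chen): min(35, 44, -34) = -34
P (Chen): min(-39, 50) = -39
D (Alice): max(-34, -39) = -34
Q (Chen): min(47, -22) = -22
R (Chen): min(-9, 49, 16) = -9
S (Chen): min(-19, -3, -49) = -49
E (Alice): max(-22, -9, -49) = -9
T (Chen): min(24, -8, 3) = -8
U (Chen): min(43, 39, 10) = 10
V (Chen): min(48, -27, -2) = -27
F (Alice): max(-8, 10, -27) = 10
A (Chen): min(-34, -9, 10) = -34
W (Chen): min(-12, -26) = -26
X (Chen): min(6, 31) = 6
Y (Chen): min(40, -34) = -34
G (Alice): max(-26, 6, -34) = 6
Z (Chen): min(22, -1) = -1
AA (Chen): min(29, -37) = -37
H (Alice): max(-1, -37) = -1
AB (Chen): min(-50, 48) = -50
AC (Chen): min(-31, -26) = -31
AD (Chen): min(-9, -11, 29) = -11
J (Alice): max(-50, -31, -11) = -11
B (Chen): min(6, -1, -11) = -11
AE (Chen): min(-41, 41, -35, -13) = -41
AF (Chen): min(0, -23, 19, 2) = -23
K (Alice): max(-41, -23) = -23
AG (Chen): min(-50, 34) = -50
AH (Chen): min(-37, -49, -17) = -49
AJ (Chen): min(39, 29) = 29
L (Alice): max(-50, -49, 29) = 29
AK (Chen): min(30, 6, 25) = 6
AL (Chen): min(-29, 38) = -29
AM (Chen): min(24, 39, 4) = 4
M (Alice): max(6, -29, 4) = 6
C (Chen): min(-23, 29, 6) = -23
root (Alice): max(-34, -11, -23) = -11
Alice at root wants the highest of {A=-34, B=-11, C=-23}, so chooses B.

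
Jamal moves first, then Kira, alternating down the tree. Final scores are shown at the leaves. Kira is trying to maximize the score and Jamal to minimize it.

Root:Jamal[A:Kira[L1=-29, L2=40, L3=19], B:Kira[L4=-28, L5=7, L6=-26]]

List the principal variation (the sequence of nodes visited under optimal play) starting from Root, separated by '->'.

A (Kira): max(-29, 40, 19) = 40
B (Kira): max(-28, 7, -26) = 7
Root (Jamal): min(40, 7) = 7
At Root, Jamal picks B (lowest: 7).
At B, Kira picks L5 (highest: 7).
Terminal value 7.

Root -> B -> L5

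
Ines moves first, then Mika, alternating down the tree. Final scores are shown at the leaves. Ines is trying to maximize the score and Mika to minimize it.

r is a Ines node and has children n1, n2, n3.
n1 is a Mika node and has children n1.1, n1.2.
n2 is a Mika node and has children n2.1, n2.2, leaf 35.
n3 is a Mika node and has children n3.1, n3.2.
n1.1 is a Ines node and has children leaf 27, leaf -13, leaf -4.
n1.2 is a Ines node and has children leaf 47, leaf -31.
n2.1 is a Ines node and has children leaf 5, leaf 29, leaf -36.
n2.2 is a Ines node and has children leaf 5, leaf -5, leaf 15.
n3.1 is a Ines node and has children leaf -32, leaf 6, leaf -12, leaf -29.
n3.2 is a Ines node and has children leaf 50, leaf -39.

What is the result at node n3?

6

n3.1 (Ines): max(-32, 6, -12, -29) = 6
n3.2 (Ines): max(50, -39) = 50
n3 (Mika): min(6, 50) = 6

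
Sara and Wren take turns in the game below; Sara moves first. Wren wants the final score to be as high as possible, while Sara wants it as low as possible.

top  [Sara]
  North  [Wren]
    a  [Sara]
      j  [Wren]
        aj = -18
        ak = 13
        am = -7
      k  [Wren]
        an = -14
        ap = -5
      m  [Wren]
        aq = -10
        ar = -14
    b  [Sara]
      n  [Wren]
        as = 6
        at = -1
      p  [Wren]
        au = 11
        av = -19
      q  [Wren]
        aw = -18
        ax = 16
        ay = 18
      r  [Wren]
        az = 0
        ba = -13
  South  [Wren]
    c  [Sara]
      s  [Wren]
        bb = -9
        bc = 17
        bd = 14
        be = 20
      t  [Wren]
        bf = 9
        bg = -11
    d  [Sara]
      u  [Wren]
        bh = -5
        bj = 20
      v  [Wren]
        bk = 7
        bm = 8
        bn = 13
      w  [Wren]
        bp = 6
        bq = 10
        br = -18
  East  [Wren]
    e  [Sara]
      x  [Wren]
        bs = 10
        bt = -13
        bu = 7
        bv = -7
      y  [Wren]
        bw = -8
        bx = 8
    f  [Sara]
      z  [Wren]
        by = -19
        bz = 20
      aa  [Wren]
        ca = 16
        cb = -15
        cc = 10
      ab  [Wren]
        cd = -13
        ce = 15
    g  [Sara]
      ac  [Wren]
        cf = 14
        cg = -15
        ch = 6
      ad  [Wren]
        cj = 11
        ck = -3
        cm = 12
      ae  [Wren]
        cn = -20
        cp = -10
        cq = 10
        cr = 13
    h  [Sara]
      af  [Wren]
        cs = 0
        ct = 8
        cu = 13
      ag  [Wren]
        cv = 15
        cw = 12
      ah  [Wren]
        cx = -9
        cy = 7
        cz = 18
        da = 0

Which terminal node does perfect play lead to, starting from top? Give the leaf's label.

j (Wren): max(-18, 13, -7) = 13
k (Wren): max(-14, -5) = -5
m (Wren): max(-10, -14) = -10
a (Sara): min(13, -5, -10) = -10
n (Wren): max(6, -1) = 6
p (Wren): max(11, -19) = 11
q (Wren): max(-18, 16, 18) = 18
r (Wren): max(0, -13) = 0
b (Sara): min(6, 11, 18, 0) = 0
North (Wren): max(-10, 0) = 0
s (Wren): max(-9, 17, 14, 20) = 20
t (Wren): max(9, -11) = 9
c (Sara): min(20, 9) = 9
u (Wren): max(-5, 20) = 20
v (Wren): max(7, 8, 13) = 13
w (Wren): max(6, 10, -18) = 10
d (Sara): min(20, 13, 10) = 10
South (Wren): max(9, 10) = 10
x (Wren): max(10, -13, 7, -7) = 10
y (Wren): max(-8, 8) = 8
e (Sara): min(10, 8) = 8
z (Wren): max(-19, 20) = 20
aa (Wren): max(16, -15, 10) = 16
ab (Wren): max(-13, 15) = 15
f (Sara): min(20, 16, 15) = 15
ac (Wren): max(14, -15, 6) = 14
ad (Wren): max(11, -3, 12) = 12
ae (Wren): max(-20, -10, 10, 13) = 13
g (Sara): min(14, 12, 13) = 12
af (Wren): max(0, 8, 13) = 13
ag (Wren): max(15, 12) = 15
ah (Wren): max(-9, 7, 18, 0) = 18
h (Sara): min(13, 15, 18) = 13
East (Wren): max(8, 15, 12, 13) = 15
top (Sara): min(0, 10, 15) = 0
At top, Sara picks North (lowest: 0).
At North, Wren picks b (highest: 0).
At b, Sara picks r (lowest: 0).
At r, Wren picks az (highest: 0).
Terminal value 0.

az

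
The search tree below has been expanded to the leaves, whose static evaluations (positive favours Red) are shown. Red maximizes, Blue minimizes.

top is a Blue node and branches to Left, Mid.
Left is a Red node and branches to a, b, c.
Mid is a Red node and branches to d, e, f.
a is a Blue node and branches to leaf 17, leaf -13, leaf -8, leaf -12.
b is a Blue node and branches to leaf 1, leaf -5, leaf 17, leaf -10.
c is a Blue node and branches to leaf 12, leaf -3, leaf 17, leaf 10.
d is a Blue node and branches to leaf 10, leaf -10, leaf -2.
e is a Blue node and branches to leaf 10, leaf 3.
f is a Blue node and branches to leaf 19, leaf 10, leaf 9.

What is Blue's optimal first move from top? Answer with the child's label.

Left

a (Blue): min(17, -13, -8, -12) = -13
b (Blue): min(1, -5, 17, -10) = -10
c (Blue): min(12, -3, 17, 10) = -3
Left (Red): max(-13, -10, -3) = -3
d (Blue): min(10, -10, -2) = -10
e (Blue): min(10, 3) = 3
f (Blue): min(19, 10, 9) = 9
Mid (Red): max(-10, 3, 9) = 9
top (Blue): min(-3, 9) = -3
Blue at top wants the lowest of {Left=-3, Mid=9}, so chooses Left.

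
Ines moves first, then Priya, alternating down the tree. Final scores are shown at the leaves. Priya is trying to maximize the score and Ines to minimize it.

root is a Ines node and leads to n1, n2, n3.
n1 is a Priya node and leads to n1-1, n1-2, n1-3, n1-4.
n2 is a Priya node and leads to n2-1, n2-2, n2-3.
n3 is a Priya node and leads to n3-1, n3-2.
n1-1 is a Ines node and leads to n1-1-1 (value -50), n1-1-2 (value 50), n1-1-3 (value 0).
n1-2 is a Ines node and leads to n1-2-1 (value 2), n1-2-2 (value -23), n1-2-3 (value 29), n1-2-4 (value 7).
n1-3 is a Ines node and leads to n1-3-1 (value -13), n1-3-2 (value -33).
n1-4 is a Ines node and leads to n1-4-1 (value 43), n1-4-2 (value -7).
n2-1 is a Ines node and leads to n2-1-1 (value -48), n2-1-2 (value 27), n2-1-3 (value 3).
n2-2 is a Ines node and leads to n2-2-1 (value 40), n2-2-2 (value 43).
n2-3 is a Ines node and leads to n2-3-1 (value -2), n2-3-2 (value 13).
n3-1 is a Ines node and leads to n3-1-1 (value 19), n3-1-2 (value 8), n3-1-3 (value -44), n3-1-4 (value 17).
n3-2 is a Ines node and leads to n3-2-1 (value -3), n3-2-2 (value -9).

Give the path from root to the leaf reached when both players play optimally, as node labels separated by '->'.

n1-1 (Ines): min(-50, 50, 0) = -50
n1-2 (Ines): min(2, -23, 29, 7) = -23
n1-3 (Ines): min(-13, -33) = -33
n1-4 (Ines): min(43, -7) = -7
n1 (Priya): max(-50, -23, -33, -7) = -7
n2-1 (Ines): min(-48, 27, 3) = -48
n2-2 (Ines): min(40, 43) = 40
n2-3 (Ines): min(-2, 13) = -2
n2 (Priya): max(-48, 40, -2) = 40
n3-1 (Ines): min(19, 8, -44, 17) = -44
n3-2 (Ines): min(-3, -9) = -9
n3 (Priya): max(-44, -9) = -9
root (Ines): min(-7, 40, -9) = -9
At root, Ines picks n3 (lowest: -9).
At n3, Priya picks n3-2 (highest: -9).
At n3-2, Ines picks n3-2-2 (lowest: -9).
Terminal value -9.

root -> n3 -> n3-2 -> n3-2-2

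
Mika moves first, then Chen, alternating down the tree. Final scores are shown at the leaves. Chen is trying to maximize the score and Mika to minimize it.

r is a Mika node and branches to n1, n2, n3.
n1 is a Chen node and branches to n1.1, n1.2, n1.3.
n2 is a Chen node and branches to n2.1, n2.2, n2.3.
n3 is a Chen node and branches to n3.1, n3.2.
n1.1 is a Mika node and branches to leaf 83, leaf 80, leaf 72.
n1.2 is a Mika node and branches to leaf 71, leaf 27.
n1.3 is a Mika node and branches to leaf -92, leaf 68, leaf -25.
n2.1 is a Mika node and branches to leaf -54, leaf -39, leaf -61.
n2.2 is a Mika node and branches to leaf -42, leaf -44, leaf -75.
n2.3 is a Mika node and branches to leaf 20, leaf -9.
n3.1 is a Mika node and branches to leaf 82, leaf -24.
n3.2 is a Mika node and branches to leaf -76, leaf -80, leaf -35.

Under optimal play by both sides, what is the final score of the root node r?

-24

n1.1 (Mika): min(83, 80, 72) = 72
n1.2 (Mika): min(71, 27) = 27
n1.3 (Mika): min(-92, 68, -25) = -92
n1 (Chen): max(72, 27, -92) = 72
n2.1 (Mika): min(-54, -39, -61) = -61
n2.2 (Mika): min(-42, -44, -75) = -75
n2.3 (Mika): min(20, -9) = -9
n2 (Chen): max(-61, -75, -9) = -9
n3.1 (Mika): min(82, -24) = -24
n3.2 (Mika): min(-76, -80, -35) = -80
n3 (Chen): max(-24, -80) = -24
r (Mika): min(72, -9, -24) = -24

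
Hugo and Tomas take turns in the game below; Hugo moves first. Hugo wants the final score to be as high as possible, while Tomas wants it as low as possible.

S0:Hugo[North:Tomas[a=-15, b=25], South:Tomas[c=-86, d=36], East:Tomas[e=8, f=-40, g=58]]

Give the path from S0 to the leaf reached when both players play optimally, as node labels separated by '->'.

North (Tomas): min(-15, 25) = -15
South (Tomas): min(-86, 36) = -86
East (Tomas): min(8, -40, 58) = -40
S0 (Hugo): max(-15, -86, -40) = -15
At S0, Hugo picks North (highest: -15).
At North, Tomas picks a (lowest: -15).
Terminal value -15.

S0 -> North -> a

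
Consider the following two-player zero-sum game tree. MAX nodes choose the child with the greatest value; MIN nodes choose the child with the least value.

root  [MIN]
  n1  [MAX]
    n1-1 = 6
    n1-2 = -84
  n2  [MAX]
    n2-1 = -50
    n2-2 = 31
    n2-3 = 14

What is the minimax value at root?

6

n1 (MAX): max(6, -84) = 6
n2 (MAX): max(-50, 31, 14) = 31
root (MIN): min(6, 31) = 6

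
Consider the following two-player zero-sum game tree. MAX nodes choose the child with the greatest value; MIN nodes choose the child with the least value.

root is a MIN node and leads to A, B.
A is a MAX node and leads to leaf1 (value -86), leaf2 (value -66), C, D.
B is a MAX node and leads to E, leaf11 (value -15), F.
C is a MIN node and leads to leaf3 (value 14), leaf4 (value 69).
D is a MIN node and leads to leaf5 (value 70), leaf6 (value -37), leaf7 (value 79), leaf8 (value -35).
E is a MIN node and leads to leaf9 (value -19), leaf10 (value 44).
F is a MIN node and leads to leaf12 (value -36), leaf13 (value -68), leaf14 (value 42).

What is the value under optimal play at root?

-15

C (MIN): min(14, 69) = 14
D (MIN): min(70, -37, 79, -35) = -37
A (MAX): max(-86, -66, 14, -37) = 14
E (MIN): min(-19, 44) = -19
F (MIN): min(-36, -68, 42) = -68
B (MAX): max(-19, -15, -68) = -15
root (MIN): min(14, -15) = -15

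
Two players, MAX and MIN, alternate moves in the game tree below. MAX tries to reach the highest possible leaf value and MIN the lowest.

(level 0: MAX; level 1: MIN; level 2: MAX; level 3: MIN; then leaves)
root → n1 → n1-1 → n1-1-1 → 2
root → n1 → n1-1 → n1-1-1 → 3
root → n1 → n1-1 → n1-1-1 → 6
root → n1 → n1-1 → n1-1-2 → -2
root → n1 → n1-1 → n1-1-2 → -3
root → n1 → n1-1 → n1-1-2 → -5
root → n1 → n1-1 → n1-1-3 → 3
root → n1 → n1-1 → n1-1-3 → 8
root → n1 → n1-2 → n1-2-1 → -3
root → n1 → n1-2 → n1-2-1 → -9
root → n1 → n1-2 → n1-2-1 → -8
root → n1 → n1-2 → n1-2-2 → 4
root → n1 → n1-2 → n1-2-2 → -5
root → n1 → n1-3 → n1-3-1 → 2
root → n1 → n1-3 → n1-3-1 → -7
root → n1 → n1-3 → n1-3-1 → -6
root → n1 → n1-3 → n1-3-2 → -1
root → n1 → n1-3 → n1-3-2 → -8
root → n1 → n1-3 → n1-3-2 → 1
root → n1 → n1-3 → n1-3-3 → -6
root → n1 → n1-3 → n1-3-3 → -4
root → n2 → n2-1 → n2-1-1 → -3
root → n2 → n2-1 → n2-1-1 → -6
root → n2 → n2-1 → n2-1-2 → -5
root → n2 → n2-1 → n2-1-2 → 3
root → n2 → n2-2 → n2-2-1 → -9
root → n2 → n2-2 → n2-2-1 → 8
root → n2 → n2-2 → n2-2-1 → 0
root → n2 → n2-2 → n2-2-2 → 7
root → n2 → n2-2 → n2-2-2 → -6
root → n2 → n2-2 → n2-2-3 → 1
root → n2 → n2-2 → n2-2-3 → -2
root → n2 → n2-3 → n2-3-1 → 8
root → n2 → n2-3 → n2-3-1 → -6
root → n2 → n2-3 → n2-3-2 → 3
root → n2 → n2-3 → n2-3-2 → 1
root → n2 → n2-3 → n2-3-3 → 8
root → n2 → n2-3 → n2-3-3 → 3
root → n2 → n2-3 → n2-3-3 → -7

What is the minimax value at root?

-5

n1-1-1 (MIN): min(2, 3, 6) = 2
n1-1-2 (MIN): min(-2, -3, -5) = -5
n1-1-3 (MIN): min(3, 8) = 3
n1-1 (MAX): max(2, -5, 3) = 3
n1-2-1 (MIN): min(-3, -9, -8) = -9
n1-2-2 (MIN): min(4, -5) = -5
n1-2 (MAX): max(-9, -5) = -5
n1-3-1 (MIN): min(2, -7, -6) = -7
n1-3-2 (MIN): min(-1, -8, 1) = -8
n1-3-3 (MIN): min(-6, -4) = -6
n1-3 (MAX): max(-7, -8, -6) = -6
n1 (MIN): min(3, -5, -6) = -6
n2-1-1 (MIN): min(-3, -6) = -6
n2-1-2 (MIN): min(-5, 3) = -5
n2-1 (MAX): max(-6, -5) = -5
n2-2-1 (MIN): min(-9, 8, 0) = -9
n2-2-2 (MIN): min(7, -6) = -6
n2-2-3 (MIN): min(1, -2) = -2
n2-2 (MAX): max(-9, -6, -2) = -2
n2-3-1 (MIN): min(8, -6) = -6
n2-3-2 (MIN): min(3, 1) = 1
n2-3-3 (MIN): min(8, 3, -7) = -7
n2-3 (MAX): max(-6, 1, -7) = 1
n2 (MIN): min(-5, -2, 1) = -5
root (MAX): max(-6, -5) = -5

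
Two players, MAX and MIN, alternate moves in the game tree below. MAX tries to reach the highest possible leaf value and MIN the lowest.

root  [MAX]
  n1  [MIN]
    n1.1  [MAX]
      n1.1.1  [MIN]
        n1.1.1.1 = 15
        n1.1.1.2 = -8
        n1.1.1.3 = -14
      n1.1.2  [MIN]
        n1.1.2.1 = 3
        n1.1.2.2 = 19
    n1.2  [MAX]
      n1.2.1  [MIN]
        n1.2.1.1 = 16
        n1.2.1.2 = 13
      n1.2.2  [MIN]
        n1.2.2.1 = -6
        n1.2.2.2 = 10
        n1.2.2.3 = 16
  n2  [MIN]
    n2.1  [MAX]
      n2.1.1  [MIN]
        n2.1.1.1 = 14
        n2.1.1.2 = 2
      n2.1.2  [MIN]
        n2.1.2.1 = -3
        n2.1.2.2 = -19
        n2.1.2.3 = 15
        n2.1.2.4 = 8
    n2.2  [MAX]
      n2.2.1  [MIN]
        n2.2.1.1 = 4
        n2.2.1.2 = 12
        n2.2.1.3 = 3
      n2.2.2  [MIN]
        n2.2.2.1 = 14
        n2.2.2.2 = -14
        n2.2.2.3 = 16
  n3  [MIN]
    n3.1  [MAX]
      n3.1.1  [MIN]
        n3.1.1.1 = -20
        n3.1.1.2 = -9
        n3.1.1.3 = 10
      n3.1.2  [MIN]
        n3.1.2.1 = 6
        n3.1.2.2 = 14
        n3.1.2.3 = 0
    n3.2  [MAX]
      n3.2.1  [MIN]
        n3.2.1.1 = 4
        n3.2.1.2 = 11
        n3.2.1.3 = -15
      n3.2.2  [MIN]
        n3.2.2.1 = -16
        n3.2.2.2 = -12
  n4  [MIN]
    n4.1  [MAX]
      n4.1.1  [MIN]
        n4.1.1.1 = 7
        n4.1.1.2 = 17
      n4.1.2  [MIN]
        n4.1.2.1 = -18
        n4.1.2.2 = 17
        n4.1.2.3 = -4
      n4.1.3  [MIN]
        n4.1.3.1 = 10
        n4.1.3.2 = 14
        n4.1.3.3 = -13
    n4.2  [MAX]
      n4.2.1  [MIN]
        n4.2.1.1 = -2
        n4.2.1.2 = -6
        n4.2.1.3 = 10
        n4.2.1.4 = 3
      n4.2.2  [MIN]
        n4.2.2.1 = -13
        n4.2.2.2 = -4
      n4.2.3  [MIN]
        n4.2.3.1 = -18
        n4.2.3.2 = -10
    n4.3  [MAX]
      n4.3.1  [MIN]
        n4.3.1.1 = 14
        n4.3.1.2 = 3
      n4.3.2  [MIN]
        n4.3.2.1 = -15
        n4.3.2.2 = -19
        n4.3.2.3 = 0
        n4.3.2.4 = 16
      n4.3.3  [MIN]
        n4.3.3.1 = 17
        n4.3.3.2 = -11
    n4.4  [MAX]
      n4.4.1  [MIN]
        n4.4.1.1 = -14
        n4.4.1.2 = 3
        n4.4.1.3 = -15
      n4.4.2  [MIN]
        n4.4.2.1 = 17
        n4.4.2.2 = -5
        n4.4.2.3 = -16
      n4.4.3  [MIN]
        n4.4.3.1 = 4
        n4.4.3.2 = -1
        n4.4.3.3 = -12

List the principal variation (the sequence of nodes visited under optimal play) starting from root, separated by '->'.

root -> n1 -> n1.1 -> n1.1.2 -> n1.1.2.1

n1.1.1 (MIN): min(15, -8, -14) = -14
n1.1.2 (MIN): min(3, 19) = 3
n1.1 (MAX): max(-14, 3) = 3
n1.2.1 (MIN): min(16, 13) = 13
n1.2.2 (MIN): min(-6, 10, 16) = -6
n1.2 (MAX): max(13, -6) = 13
n1 (MIN): min(3, 13) = 3
n2.1.1 (MIN): min(14, 2) = 2
n2.1.2 (MIN): min(-3, -19, 15, 8) = -19
n2.1 (MAX): max(2, -19) = 2
n2.2.1 (MIN): min(4, 12, 3) = 3
n2.2.2 (MIN): min(14, -14, 16) = -14
n2.2 (MAX): max(3, -14) = 3
n2 (MIN): min(2, 3) = 2
n3.1.1 (MIN): min(-20, -9, 10) = -20
n3.1.2 (MIN): min(6, 14, 0) = 0
n3.1 (MAX): max(-20, 0) = 0
n3.2.1 (MIN): min(4, 11, -15) = -15
n3.2.2 (MIN): min(-16, -12) = -16
n3.2 (MAX): max(-15, -16) = -15
n3 (MIN): min(0, -15) = -15
n4.1.1 (MIN): min(7, 17) = 7
n4.1.2 (MIN): min(-18, 17, -4) = -18
n4.1.3 (MIN): min(10, 14, -13) = -13
n4.1 (MAX): max(7, -18, -13) = 7
n4.2.1 (MIN): min(-2, -6, 10, 3) = -6
n4.2.2 (MIN): min(-13, -4) = -13
n4.2.3 (MIN): min(-18, -10) = -18
n4.2 (MAX): max(-6, -13, -18) = -6
n4.3.1 (MIN): min(14, 3) = 3
n4.3.2 (MIN): min(-15, -19, 0, 16) = -19
n4.3.3 (MIN): min(17, -11) = -11
n4.3 (MAX): max(3, -19, -11) = 3
n4.4.1 (MIN): min(-14, 3, -15) = -15
n4.4.2 (MIN): min(17, -5, -16) = -16
n4.4.3 (MIN): min(4, -1, -12) = -12
n4.4 (MAX): max(-15, -16, -12) = -12
n4 (MIN): min(7, -6, 3, -12) = -12
root (MAX): max(3, 2, -15, -12) = 3
At root, MAX picks n1 (highest: 3).
At n1, MIN picks n1.1 (lowest: 3).
At n1.1, MAX picks n1.1.2 (highest: 3).
At n1.1.2, MIN picks n1.1.2.1 (lowest: 3).
Terminal value 3.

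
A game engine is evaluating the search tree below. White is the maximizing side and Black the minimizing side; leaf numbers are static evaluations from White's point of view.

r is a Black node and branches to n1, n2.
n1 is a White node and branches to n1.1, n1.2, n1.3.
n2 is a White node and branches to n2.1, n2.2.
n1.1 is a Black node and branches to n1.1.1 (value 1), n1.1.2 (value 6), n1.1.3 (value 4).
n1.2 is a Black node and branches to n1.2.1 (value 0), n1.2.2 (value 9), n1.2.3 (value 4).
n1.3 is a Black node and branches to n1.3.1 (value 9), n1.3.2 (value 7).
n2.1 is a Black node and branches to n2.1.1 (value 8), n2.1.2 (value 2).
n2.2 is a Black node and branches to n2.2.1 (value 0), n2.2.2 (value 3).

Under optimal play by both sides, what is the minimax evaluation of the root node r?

n1.1 (Black): min(1, 6, 4) = 1
n1.2 (Black): min(0, 9, 4) = 0
n1.3 (Black): min(9, 7) = 7
n1 (White): max(1, 0, 7) = 7
n2.1 (Black): min(8, 2) = 2
n2.2 (Black): min(0, 3) = 0
n2 (White): max(2, 0) = 2
r (Black): min(7, 2) = 2

2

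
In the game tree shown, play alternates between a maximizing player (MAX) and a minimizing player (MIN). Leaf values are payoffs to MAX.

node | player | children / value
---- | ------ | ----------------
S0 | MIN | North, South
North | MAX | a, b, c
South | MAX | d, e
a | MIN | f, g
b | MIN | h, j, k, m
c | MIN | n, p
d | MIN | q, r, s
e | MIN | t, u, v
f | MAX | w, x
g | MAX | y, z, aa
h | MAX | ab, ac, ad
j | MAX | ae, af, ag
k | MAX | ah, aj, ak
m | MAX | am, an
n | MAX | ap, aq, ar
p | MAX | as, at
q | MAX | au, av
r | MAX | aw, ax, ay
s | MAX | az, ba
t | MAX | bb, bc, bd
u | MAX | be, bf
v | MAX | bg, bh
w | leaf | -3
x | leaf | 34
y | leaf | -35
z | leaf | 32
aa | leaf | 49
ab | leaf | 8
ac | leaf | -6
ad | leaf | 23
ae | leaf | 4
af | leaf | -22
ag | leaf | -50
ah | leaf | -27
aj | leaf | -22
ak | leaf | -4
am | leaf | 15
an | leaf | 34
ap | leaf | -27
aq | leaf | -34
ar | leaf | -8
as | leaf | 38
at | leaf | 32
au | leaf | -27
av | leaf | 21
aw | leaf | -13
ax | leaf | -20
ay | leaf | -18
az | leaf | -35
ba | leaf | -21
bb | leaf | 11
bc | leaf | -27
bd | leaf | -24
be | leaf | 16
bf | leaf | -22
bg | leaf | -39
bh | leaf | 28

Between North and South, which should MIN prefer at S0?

f (MAX): max(-3, 34) = 34
g (MAX): max(-35, 32, 49) = 49
a (MIN): min(34, 49) = 34
h (MAX): max(8, -6, 23) = 23
j (MAX): max(4, -22, -50) = 4
k (MAX): max(-27, -22, -4) = -4
m (MAX): max(15, 34) = 34
b (MIN): min(23, 4, -4, 34) = -4
n (MAX): max(-27, -34, -8) = -8
p (MAX): max(38, 32) = 38
c (MIN): min(-8, 38) = -8
North (MAX): max(34, -4, -8) = 34
q (MAX): max(-27, 21) = 21
r (MAX): max(-13, -20, -18) = -13
s (MAX): max(-35, -21) = -21
d (MIN): min(21, -13, -21) = -21
t (MAX): max(11, -27, -24) = 11
u (MAX): max(16, -22) = 16
v (MAX): max(-39, 28) = 28
e (MIN): min(11, 16, 28) = 11
South (MAX): max(-21, 11) = 11
MIN prefers the lower value; North=34, South=11. South is better since 11 < 34.

South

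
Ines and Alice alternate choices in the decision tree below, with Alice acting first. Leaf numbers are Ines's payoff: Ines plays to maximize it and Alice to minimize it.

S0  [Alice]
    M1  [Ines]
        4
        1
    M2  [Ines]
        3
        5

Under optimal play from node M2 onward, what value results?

M2 (Ines): max(3, 5) = 5

5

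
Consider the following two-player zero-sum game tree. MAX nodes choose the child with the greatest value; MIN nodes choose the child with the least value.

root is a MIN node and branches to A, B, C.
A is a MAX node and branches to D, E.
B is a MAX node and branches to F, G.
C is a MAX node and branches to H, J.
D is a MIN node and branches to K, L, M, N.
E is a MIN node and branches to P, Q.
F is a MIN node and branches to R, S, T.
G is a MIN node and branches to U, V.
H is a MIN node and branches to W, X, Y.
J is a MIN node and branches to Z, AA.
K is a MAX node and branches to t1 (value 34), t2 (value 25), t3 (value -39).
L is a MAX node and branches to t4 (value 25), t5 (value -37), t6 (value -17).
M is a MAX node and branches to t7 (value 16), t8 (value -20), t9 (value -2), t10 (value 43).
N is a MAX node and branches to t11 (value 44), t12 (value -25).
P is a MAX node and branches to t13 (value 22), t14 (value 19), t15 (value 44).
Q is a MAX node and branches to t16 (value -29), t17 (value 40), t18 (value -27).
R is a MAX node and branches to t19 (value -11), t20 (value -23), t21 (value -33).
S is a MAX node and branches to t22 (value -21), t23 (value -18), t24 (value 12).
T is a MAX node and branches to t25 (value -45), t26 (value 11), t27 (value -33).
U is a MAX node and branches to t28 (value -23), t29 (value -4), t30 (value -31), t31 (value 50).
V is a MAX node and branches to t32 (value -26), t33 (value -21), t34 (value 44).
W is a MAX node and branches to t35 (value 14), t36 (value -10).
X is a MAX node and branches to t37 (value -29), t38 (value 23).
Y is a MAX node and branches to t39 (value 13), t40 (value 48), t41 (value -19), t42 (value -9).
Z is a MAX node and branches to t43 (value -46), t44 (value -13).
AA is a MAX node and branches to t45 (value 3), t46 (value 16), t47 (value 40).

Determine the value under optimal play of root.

K (MAX): max(34, 25, -39) = 34
L (MAX): max(25, -37, -17) = 25
M (MAX): max(16, -20, -2, 43) = 43
N (MAX): max(44, -25) = 44
D (MIN): min(34, 25, 43, 44) = 25
P (MAX): max(22, 19, 44) = 44
Q (MAX): max(-29, 40, -27) = 40
E (MIN): min(44, 40) = 40
A (MAX): max(25, 40) = 40
R (MAX): max(-11, -23, -33) = -11
S (MAX): max(-21, -18, 12) = 12
T (MAX): max(-45, 11, -33) = 11
F (MIN): min(-11, 12, 11) = -11
U (MAX): max(-23, -4, -31, 50) = 50
V (MAX): max(-26, -21, 44) = 44
G (MIN): min(50, 44) = 44
B (MAX): max(-11, 44) = 44
W (MAX): max(14, -10) = 14
X (MAX): max(-29, 23) = 23
Y (MAX): max(13, 48, -19, -9) = 48
H (MIN): min(14, 23, 48) = 14
Z (MAX): max(-46, -13) = -13
AA (MAX): max(3, 16, 40) = 40
J (MIN): min(-13, 40) = -13
C (MAX): max(14, -13) = 14
root (MIN): min(40, 44, 14) = 14

14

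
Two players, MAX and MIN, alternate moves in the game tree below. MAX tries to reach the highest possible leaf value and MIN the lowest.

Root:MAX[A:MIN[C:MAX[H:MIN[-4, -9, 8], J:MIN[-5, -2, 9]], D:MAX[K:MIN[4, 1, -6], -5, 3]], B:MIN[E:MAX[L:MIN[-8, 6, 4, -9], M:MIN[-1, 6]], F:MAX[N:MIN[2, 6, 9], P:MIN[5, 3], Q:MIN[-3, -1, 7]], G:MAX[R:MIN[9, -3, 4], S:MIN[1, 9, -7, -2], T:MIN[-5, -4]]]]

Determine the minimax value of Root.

-3

H (MIN): min(-4, -9, 8) = -9
J (MIN): min(-5, -2, 9) = -5
C (MAX): max(-9, -5) = -5
K (MIN): min(4, 1, -6) = -6
D (MAX): max(-6, -5, 3) = 3
A (MIN): min(-5, 3) = -5
L (MIN): min(-8, 6, 4, -9) = -9
M (MIN): min(-1, 6) = -1
E (MAX): max(-9, -1) = -1
N (MIN): min(2, 6, 9) = 2
P (MIN): min(5, 3) = 3
Q (MIN): min(-3, -1, 7) = -3
F (MAX): max(2, 3, -3) = 3
R (MIN): min(9, -3, 4) = -3
S (MIN): min(1, 9, -7, -2) = -7
T (MIN): min(-5, -4) = -5
G (MAX): max(-3, -7, -5) = -3
B (MIN): min(-1, 3, -3) = -3
Root (MAX): max(-5, -3) = -3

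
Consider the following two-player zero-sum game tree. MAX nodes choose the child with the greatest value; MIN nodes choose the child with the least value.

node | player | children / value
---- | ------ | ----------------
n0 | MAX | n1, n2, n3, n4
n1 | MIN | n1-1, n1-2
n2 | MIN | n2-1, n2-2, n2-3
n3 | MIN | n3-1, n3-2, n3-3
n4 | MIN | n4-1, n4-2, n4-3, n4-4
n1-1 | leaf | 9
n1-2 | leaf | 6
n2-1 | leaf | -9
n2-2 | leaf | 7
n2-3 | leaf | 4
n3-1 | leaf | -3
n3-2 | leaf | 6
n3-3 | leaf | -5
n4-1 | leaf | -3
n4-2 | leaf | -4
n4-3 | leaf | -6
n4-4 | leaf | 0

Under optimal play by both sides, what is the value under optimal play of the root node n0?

n1 (MIN): min(9, 6) = 6
n2 (MIN): min(-9, 7, 4) = -9
n3 (MIN): min(-3, 6, -5) = -5
n4 (MIN): min(-3, -4, -6, 0) = -6
n0 (MAX): max(6, -9, -5, -6) = 6

6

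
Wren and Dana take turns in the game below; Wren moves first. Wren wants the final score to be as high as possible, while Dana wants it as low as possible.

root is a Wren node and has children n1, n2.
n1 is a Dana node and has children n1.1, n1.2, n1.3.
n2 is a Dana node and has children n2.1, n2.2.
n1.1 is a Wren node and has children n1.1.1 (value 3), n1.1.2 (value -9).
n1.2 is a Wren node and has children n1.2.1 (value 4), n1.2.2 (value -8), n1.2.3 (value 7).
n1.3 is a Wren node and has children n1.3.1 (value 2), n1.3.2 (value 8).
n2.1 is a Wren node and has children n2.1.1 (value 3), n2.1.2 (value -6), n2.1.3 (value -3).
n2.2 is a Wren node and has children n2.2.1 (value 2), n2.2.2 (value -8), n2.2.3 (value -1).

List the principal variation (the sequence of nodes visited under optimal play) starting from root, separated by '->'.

n1.1 (Wren): max(3, -9) = 3
n1.2 (Wren): max(4, -8, 7) = 7
n1.3 (Wren): max(2, 8) = 8
n1 (Dana): min(3, 7, 8) = 3
n2.1 (Wren): max(3, -6, -3) = 3
n2.2 (Wren): max(2, -8, -1) = 2
n2 (Dana): min(3, 2) = 2
root (Wren): max(3, 2) = 3
At root, Wren picks n1 (highest: 3).
At n1, Dana picks n1.1 (lowest: 3).
At n1.1, Wren picks n1.1.1 (highest: 3).
Terminal value 3.

root -> n1 -> n1.1 -> n1.1.1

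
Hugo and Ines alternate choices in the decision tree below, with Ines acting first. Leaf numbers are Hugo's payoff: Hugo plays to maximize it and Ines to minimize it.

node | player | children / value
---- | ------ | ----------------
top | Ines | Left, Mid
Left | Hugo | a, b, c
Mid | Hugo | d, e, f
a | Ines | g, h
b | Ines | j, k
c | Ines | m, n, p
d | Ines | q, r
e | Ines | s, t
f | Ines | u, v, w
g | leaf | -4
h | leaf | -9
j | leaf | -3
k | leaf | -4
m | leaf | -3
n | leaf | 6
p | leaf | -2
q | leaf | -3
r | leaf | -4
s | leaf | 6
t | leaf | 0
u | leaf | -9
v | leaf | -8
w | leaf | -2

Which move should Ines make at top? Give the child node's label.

Left

a (Ines): min(-4, -9) = -9
b (Ines): min(-3, -4) = -4
c (Ines): min(-3, 6, -2) = -3
Left (Hugo): max(-9, -4, -3) = -3
d (Ines): min(-3, -4) = -4
e (Ines): min(6, 0) = 0
f (Ines): min(-9, -8, -2) = -9
Mid (Hugo): max(-4, 0, -9) = 0
top (Ines): min(-3, 0) = -3
Ines at top wants the lowest of {Left=-3, Mid=0}, so chooses Left.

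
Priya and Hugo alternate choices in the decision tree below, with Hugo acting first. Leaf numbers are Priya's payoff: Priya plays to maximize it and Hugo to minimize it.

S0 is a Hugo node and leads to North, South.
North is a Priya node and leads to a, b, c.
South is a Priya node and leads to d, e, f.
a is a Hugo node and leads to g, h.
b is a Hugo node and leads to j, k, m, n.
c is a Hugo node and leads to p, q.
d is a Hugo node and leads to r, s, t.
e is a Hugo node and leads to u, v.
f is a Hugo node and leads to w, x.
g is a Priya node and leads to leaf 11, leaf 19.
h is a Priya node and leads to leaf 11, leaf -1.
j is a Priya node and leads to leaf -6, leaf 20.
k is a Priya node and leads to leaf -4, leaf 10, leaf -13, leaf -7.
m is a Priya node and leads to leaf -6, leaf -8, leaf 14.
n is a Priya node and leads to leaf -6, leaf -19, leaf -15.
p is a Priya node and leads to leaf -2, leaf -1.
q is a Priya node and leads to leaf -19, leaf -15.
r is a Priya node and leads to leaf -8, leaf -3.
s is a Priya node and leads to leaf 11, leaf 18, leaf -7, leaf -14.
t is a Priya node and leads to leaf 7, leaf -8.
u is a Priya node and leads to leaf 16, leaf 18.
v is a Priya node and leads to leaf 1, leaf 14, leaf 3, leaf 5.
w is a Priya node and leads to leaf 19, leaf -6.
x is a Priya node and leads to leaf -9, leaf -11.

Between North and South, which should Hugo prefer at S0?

North

g (Priya): max(11, 19) = 19
h (Priya): max(11, -1) = 11
a (Hugo): min(19, 11) = 11
j (Priya): max(-6, 20) = 20
k (Priya): max(-4, 10, -13, -7) = 10
m (Priya): max(-6, -8, 14) = 14
n (Priya): max(-6, -19, -15) = -6
b (Hugo): min(20, 10, 14, -6) = -6
p (Priya): max(-2, -1) = -1
q (Priya): max(-19, -15) = -15
c (Hugo): min(-1, -15) = -15
North (Priya): max(11, -6, -15) = 11
r (Priya): max(-8, -3) = -3
s (Priya): max(11, 18, -7, -14) = 18
t (Priya): max(7, -8) = 7
d (Hugo): min(-3, 18, 7) = -3
u (Priya): max(16, 18) = 18
v (Priya): max(1, 14, 3, 5) = 14
e (Hugo): min(18, 14) = 14
w (Priya): max(19, -6) = 19
x (Priya): max(-9, -11) = -9
f (Hugo): min(19, -9) = -9
South (Priya): max(-3, 14, -9) = 14
Hugo prefers the lower value; North=11, South=14. North is better since 11 < 14.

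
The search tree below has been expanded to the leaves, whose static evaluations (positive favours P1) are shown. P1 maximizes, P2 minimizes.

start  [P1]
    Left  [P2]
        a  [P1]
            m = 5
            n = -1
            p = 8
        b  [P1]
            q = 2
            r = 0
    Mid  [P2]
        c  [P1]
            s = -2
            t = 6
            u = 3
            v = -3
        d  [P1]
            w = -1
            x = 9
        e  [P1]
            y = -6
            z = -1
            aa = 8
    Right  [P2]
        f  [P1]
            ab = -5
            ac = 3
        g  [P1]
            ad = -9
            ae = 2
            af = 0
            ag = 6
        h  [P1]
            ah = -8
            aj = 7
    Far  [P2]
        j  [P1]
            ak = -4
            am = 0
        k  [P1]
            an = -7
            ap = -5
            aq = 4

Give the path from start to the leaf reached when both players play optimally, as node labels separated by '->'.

start -> Mid -> c -> t

a (P1): max(5, -1, 8) = 8
b (P1): max(2, 0) = 2
Left (P2): min(8, 2) = 2
c (P1): max(-2, 6, 3, -3) = 6
d (P1): max(-1, 9) = 9
e (P1): max(-6, -1, 8) = 8
Mid (P2): min(6, 9, 8) = 6
f (P1): max(-5, 3) = 3
g (P1): max(-9, 2, 0, 6) = 6
h (P1): max(-8, 7) = 7
Right (P2): min(3, 6, 7) = 3
j (P1): max(-4, 0) = 0
k (P1): max(-7, -5, 4) = 4
Far (P2): min(0, 4) = 0
start (P1): max(2, 6, 3, 0) = 6
At start, P1 picks Mid (highest: 6).
At Mid, P2 picks c (lowest: 6).
At c, P1 picks t (highest: 6).
Terminal value 6.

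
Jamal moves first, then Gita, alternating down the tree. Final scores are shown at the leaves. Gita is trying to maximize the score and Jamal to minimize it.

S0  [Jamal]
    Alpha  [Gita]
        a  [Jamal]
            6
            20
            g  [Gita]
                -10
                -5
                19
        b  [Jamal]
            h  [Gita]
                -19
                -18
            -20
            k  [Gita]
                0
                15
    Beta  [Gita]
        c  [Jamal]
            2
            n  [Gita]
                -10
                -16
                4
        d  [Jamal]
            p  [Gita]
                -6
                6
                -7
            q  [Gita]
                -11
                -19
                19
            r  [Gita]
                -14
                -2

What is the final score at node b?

-20

h (Gita): max(-19, -18) = -18
k (Gita): max(0, 15) = 15
b (Jamal): min(-18, -20, 15) = -20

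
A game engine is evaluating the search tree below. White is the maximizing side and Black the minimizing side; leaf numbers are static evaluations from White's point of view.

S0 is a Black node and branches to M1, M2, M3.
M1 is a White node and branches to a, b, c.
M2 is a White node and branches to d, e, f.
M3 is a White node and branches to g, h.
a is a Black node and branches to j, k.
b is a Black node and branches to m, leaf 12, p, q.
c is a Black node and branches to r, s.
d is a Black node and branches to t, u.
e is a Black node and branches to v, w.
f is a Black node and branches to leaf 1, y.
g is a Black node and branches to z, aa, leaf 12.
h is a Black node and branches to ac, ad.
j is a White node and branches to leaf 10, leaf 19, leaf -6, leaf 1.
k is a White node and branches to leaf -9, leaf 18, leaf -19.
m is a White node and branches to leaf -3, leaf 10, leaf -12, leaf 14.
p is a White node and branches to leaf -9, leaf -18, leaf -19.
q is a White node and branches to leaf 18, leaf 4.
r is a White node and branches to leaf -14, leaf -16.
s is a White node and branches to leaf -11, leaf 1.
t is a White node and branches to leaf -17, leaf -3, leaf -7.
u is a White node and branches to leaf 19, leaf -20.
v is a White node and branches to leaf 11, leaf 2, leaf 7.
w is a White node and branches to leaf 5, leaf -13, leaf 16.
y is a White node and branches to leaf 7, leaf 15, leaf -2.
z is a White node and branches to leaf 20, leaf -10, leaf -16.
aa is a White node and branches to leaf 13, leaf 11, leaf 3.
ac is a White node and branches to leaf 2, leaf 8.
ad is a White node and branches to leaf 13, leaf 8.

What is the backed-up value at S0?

j (White): max(10, 19, -6, 1) = 19
k (White): max(-9, 18, -19) = 18
a (Black): min(19, 18) = 18
m (White): max(-3, 10, -12, 14) = 14
p (White): max(-9, -18, -19) = -9
q (White): max(18, 4) = 18
b (Black): min(14, 12, -9, 18) = -9
r (White): max(-14, -16) = -14
s (White): max(-11, 1) = 1
c (Black): min(-14, 1) = -14
M1 (White): max(18, -9, -14) = 18
t (White): max(-17, -3, -7) = -3
u (White): max(19, -20) = 19
d (Black): min(-3, 19) = -3
v (White): max(11, 2, 7) = 11
w (White): max(5, -13, 16) = 16
e (Black): min(11, 16) = 11
y (White): max(7, 15, -2) = 15
f (Black): min(1, 15) = 1
M2 (White): max(-3, 11, 1) = 11
z (White): max(20, -10, -16) = 20
aa (White): max(13, 11, 3) = 13
g (Black): min(20, 13, 12) = 12
ac (White): max(2, 8) = 8
ad (White): max(13, 8) = 13
h (Black): min(8, 13) = 8
M3 (White): max(12, 8) = 12
S0 (Black): min(18, 11, 12) = 11

11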